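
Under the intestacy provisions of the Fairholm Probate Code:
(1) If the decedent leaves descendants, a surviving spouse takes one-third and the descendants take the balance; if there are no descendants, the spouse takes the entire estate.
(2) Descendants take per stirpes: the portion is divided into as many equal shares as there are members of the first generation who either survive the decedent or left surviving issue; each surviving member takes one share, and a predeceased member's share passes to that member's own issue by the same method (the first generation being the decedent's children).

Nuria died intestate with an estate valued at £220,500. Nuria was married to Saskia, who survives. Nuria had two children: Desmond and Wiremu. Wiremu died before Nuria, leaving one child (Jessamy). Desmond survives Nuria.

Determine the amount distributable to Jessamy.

Jessamy receives £73,500.

Saskia takes one-third of £220,500 = £73,500. The remaining £147,000 passes to the descendants.
The descendants' portion (£147,000) is divided into 2 shares of £73,500: Desmond takes £73,500; Wiremu's £73,500 share passes to Wiremu's issue.
Wiremu's share (£73,500) passes entirely to Jessamy.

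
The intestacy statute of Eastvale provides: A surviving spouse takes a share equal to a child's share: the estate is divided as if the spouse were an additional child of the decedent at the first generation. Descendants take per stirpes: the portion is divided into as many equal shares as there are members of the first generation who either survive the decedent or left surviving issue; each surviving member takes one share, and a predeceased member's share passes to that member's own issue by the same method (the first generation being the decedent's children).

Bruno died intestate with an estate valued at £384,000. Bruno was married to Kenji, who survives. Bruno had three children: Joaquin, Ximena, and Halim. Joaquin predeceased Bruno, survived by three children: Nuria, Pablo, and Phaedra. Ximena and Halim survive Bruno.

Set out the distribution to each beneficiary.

Kenji: £96,000; Nuria: £32,000; Pablo: £32,000; Phaedra: £32,000; Ximena: £96,000; Halim: £96,000

The spouse counts as an additional share at the children's level, so there are 4 primary shares of £96,000. Kenji takes one such share (£96,000).
The children's combined portion (£288,000) is divided into 3 shares of £96,000: Ximena and Halim each take £96,000; Joaquin's £96,000 share passes to Joaquin's issue.
Joaquin's share (£96,000) is divided into 3 shares of £32,000: Nuria, Pablo, and Phaedra each take £32,000.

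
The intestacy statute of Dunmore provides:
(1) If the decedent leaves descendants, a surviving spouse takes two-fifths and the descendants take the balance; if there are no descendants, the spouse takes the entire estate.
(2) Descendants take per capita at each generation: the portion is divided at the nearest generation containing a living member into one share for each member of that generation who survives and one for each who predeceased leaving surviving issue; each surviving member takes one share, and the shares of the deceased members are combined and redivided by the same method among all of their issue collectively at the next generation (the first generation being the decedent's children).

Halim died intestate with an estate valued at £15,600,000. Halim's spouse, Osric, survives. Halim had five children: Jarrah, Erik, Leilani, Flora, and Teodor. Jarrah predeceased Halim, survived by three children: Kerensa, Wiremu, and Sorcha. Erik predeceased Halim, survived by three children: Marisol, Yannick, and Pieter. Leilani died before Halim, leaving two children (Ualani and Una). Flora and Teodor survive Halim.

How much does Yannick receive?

Osric takes two-fifths of £15,600,000 = £6,240,000. The remaining £9,360,000 passes to the descendants.
The descendants' portion (£9,360,000) is divided at the children's generation into 5 shares of £1,872,000. Flora and Teodor each take £1,872,000. The 3 shares of the deceased (Jarrah, Erik, and Leilani) are combined into a pool of £5,616,000.
That pool (£5,616,000) is divided at the grandchildren's generation equally among Kerensa, Wiremu, Sorcha, Marisol, Yannick, Pieter, Ualani, and Una: £702,000 each.

Yannick receives £702,000.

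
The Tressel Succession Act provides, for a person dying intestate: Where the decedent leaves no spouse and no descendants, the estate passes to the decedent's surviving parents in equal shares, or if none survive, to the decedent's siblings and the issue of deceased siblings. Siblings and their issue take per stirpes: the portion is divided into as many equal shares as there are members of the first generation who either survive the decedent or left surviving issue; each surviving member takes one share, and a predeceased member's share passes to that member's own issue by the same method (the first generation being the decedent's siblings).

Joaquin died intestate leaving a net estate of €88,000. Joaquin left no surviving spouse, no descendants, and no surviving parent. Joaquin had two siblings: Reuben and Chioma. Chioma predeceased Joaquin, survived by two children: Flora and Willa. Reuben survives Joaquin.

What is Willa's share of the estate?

The entire €88,000 passes to the siblings and their issue.
That amount (€88,000) is divided into 2 shares of €44,000: Reuben takes €44,000; Chioma's €44,000 share passes to Chioma's issue.
Chioma's share (€44,000) is divided into 2 shares of €22,000: Flora and Willa each take €22,000.

Willa receives €22,000.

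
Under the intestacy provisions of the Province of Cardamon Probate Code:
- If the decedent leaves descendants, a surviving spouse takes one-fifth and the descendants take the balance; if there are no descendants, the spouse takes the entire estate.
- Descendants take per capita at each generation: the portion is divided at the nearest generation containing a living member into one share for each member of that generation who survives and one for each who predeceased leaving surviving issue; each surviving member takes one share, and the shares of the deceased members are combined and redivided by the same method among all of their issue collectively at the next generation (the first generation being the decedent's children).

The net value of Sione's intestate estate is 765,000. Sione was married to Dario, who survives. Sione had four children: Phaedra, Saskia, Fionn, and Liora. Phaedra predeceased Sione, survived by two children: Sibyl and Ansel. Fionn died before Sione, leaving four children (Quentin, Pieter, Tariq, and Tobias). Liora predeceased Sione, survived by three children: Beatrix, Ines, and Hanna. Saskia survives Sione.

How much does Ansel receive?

Dario takes one-fifth of 765,000 = 153,000. The remaining 612,000 passes to the descendants.
The descendants' portion (612,000) is divided at the children's generation into 4 shares of 153,000. Saskia takes 153,000. The 3 shares of the deceased (Phaedra, Fionn, and Liora) are combined into a pool of 459,000.
That pool (459,000) is divided at the grandchildren's generation equally among Sibyl, Ansel, Quentin, Pieter, Tariq, Tobias, Beatrix, Ines, and Hanna: 51,000 each.

Ansel receives 51,000.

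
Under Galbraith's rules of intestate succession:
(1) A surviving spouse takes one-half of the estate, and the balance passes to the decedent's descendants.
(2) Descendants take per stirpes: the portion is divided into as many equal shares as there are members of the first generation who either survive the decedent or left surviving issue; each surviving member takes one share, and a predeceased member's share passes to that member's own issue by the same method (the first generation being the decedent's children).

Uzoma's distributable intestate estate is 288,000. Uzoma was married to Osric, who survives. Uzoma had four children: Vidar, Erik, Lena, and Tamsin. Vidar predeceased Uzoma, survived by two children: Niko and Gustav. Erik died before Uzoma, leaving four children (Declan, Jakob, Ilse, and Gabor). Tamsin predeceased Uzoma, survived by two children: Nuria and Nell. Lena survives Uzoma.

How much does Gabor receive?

Gabor receives 9,000.

Osric takes one-half of 288,000 = 144,000. The remaining 144,000 passes to the descendants.
The descendants' portion (144,000) is divided into 4 shares of 36,000: Lena takes 36,000; Vidar's 36,000 share passes to Vidar's issue; Erik's 36,000 share passes to Erik's issue; Tamsin's 36,000 share passes to Tamsin's issue.
Vidar's share (36,000) is divided into 2 shares of 18,000: Niko and Gustav each take 18,000.
Erik's share (36,000) is divided into 4 shares of 9,000: Declan, Jakob, Ilse, and Gabor each take 9,000.
Tamsin's share (36,000) is divided into 2 shares of 18,000: Nuria and Nell each take 18,000.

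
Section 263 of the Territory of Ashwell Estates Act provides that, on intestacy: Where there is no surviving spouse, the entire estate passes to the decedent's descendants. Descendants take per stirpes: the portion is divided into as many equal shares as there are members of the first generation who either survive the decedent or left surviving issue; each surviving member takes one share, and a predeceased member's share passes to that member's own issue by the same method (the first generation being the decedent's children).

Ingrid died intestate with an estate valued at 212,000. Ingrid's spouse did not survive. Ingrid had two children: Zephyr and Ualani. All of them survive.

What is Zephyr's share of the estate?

The entire 212,000 passes to the descendants.
That amount (212,000) is divided into 2 shares of 106,000: Zephyr and Ualani each take 106,000.

Zephyr receives 106,000.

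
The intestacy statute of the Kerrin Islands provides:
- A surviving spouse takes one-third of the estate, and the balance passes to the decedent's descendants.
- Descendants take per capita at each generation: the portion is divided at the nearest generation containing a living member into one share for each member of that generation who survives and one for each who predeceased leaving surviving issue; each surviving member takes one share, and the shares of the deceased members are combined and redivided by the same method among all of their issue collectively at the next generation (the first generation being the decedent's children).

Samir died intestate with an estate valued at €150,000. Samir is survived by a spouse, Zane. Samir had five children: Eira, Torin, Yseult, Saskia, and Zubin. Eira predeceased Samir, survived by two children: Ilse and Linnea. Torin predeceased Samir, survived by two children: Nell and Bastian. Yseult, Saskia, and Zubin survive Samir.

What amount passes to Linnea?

Zane takes one-third of €150,000 = €50,000. The remaining €100,000 passes to the descendants.
The descendants' portion (€100,000) is divided at the children's generation into 5 shares of €20,000. Yseult, Saskia, and Zubin each take €20,000. The 2 shares of the deceased (Eira and Torin) are combined into a pool of €40,000.
That pool (€40,000) is divided at the grandchildren's generation equally among Ilse, Linnea, Nell, and Bastian: €10,000 each.

Linnea receives €10,000.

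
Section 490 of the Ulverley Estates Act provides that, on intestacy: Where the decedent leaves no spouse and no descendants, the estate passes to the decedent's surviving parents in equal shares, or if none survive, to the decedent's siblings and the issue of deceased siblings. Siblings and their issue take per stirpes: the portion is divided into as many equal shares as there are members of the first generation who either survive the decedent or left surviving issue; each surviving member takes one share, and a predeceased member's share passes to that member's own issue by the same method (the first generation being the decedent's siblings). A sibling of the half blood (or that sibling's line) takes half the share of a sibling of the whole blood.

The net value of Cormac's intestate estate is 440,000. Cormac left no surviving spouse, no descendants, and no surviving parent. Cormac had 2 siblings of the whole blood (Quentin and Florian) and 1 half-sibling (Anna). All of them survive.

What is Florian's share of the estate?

The entire 440,000 passes to the siblings and their issue.
Counting each half-blood sibling's line as half a unit, there are 5/2 units in 440,000, so one unit is 176,000. Whole-blood lines (Quentin and Florian) take 176,000 each; half-blood lines (Anna) take 88,000 each.

Florian receives 176,000.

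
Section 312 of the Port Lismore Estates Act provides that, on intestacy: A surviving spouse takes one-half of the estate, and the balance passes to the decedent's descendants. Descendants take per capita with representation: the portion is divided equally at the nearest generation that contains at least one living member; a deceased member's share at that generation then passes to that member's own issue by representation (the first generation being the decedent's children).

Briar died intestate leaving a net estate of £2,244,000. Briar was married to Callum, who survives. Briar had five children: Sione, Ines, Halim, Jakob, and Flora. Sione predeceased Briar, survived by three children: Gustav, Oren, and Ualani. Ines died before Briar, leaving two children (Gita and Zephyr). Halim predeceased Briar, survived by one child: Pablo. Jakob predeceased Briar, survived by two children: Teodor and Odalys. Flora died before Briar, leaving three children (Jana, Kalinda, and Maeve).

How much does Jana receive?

Callum takes one-half of £2,244,000 = £1,122,000. The remaining £1,122,000 passes to the descendants.
No child survives, so the initial division is made at the grandchildren's generation.
The descendants' portion (£1,122,000) is divided into 11 shares of £102,000: Gustav, Oren, Ualani, Gita, Zephyr, Pablo, Teodor, Odalys, Jana, Kalinda, and Maeve each take £102,000.

Jana receives £102,000.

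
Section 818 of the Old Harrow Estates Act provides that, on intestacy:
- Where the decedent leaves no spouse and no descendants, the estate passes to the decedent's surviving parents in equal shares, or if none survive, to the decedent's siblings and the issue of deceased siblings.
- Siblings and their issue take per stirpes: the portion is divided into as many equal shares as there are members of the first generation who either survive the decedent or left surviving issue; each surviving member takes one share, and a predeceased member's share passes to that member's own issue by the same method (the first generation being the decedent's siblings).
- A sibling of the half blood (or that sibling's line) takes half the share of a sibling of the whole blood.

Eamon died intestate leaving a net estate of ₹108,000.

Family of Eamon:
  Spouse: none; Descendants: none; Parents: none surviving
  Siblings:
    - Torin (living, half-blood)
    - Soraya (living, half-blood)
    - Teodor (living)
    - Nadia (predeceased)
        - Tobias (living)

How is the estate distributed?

The entire ₹108,000 passes to the siblings and their issue.
Counting each half-blood sibling's line as half a unit, there are 3 units in ₹108,000, so one unit is ₹36,000. Whole-blood lines (Teodor and Nadia) take ₹36,000 each; half-blood lines (Torin and Soraya) take ₹18,000 each.
Nadia's share (₹36,000) passes entirely to Tobias.

Torin: ₹18,000; Soraya: ₹18,000; Teodor: ₹36,000; Tobias: ₹36,000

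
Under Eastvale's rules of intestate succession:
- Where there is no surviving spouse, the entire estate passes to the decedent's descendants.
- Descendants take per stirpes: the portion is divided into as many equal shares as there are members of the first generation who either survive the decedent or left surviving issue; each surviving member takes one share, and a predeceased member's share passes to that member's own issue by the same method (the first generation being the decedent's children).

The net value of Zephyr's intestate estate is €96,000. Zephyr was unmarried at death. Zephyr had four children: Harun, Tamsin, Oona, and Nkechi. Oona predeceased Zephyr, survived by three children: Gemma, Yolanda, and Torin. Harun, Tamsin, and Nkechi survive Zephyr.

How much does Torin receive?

The entire €96,000 passes to the descendants.
That amount (€96,000) is divided into 4 shares of €24,000: Harun, Tamsin, and Nkechi each take €24,000; Oona's €24,000 share passes to Oona's issue.
Oona's share (€24,000) is divided into 3 shares of €8,000: Gemma, Yolanda, and Torin each take €8,000.

Torin receives €8,000.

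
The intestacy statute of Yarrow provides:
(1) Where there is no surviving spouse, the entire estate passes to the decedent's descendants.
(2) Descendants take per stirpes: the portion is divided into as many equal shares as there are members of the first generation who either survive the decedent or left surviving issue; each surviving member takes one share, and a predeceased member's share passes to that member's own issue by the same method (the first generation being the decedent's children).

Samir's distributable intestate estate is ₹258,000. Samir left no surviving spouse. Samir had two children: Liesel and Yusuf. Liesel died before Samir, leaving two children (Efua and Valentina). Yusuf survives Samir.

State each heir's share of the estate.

Efua: ₹64,500; Valentina: ₹64,500; Yusuf: ₹129,000

The entire ₹258,000 passes to the descendants.
That amount (₹258,000) is divided into 2 shares of ₹129,000: Yusuf takes ₹129,000; Liesel's ₹129,000 share passes to Liesel's issue.
Liesel's share (₹129,000) is divided into 2 shares of ₹64,500: Efua and Valentina each take ₹64,500.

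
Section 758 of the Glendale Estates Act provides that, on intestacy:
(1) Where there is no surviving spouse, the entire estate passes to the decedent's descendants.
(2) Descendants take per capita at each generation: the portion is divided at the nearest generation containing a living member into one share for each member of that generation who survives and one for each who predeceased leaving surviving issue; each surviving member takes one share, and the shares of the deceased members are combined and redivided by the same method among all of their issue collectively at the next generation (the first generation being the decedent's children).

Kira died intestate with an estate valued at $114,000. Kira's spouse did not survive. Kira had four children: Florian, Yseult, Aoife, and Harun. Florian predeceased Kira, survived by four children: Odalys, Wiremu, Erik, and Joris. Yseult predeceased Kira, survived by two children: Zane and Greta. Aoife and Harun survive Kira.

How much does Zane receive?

The entire $114,000 passes to the descendants.
That amount ($114,000) is divided at the children's generation into 4 shares of $28,500. Aoife and Harun each take $28,500. The 2 shares of the deceased (Florian and Yseult) are combined into a pool of $57,000.
That pool ($57,000) is divided at the grandchildren's generation equally among Odalys, Wiremu, Erik, Joris, Zane, and Greta: $9,500 each.

Zane receives $9,500.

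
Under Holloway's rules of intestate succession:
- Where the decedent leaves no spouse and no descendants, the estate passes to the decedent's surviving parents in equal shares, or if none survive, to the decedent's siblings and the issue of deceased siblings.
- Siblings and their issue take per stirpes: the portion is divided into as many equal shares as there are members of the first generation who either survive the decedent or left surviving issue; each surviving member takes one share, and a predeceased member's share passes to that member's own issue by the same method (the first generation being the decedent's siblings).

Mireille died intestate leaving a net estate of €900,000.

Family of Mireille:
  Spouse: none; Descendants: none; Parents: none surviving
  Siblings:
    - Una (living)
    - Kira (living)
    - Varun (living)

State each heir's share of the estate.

The entire €900,000 passes to the siblings and their issue.
That amount (€900,000) is divided into 3 shares of €300,000: Una, Kira, and Varun each take €300,000.

Una: €300,000; Kira: €300,000; Varun: €300,000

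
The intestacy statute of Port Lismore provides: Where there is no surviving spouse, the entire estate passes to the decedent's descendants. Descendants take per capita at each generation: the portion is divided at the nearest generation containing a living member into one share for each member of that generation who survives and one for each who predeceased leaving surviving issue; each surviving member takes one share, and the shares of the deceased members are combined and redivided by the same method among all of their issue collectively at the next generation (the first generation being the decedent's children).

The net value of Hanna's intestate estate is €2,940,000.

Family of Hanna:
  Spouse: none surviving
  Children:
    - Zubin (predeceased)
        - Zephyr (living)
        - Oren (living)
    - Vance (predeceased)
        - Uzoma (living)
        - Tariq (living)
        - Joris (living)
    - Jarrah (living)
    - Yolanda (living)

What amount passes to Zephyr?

Zephyr receives €294,000.

The entire €2,940,000 passes to the descendants.
That amount (€2,940,000) is divided at the children's generation into 4 shares of €735,000. Jarrah and Yolanda each take €735,000. The 2 shares of the deceased (Zubin and Vance) are combined into a pool of €1,470,000.
That pool (€1,470,000) is divided at the grandchildren's generation equally among Zephyr, Oren, Uzoma, Tariq, and Joris: €294,000 each.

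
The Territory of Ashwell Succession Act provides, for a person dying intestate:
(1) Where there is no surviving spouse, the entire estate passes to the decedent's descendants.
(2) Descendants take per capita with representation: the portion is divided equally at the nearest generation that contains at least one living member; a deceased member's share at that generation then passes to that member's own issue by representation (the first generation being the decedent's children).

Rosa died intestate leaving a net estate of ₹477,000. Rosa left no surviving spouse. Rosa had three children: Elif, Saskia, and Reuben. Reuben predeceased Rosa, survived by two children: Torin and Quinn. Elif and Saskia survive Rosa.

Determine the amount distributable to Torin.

Torin receives ₹79,500.

The entire ₹477,000 passes to the descendants.
That amount (₹477,000) is divided into 3 shares of ₹159,000: Elif and Saskia each take ₹159,000; Reuben's ₹159,000 share passes to Reuben's issue.
Reuben's share (₹159,000) is divided into 2 shares of ₹79,500: Torin and Quinn each take ₹79,500.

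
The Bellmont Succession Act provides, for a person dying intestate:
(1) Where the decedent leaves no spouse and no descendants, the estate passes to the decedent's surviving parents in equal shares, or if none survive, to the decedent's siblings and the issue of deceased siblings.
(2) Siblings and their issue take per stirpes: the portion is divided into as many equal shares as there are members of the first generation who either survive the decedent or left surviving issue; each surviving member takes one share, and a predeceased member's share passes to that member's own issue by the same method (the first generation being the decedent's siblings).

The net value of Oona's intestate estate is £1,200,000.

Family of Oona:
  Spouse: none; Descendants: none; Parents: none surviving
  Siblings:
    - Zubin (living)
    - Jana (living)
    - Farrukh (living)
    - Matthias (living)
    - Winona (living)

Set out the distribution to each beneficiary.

Zubin: £240,000; Jana: £240,000; Farrukh: £240,000; Matthias: £240,000; Winona: £240,000

The entire £1,200,000 passes to the siblings and their issue.
That amount (£1,200,000) is divided into 5 shares of £240,000: Zubin, Jana, Farrukh, Matthias, and Winona each take £240,000.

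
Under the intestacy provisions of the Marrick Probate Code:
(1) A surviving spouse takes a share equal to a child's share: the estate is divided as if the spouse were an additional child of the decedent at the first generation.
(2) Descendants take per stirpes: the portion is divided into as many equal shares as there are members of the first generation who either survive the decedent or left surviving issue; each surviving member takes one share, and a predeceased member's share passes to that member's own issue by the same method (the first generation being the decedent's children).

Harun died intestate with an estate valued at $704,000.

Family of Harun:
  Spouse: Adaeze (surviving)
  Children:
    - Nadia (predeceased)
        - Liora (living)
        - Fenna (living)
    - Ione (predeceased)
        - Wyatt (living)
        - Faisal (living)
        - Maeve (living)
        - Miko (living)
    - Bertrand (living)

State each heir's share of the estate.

The spouse counts as an additional share at the children's level, so there are 4 primary shares of $176,000. Adaeze takes one such share ($176,000).
The children's combined portion ($528,000) is divided into 3 shares of $176,000: Bertrand takes $176,000; Nadia's $176,000 share passes to Nadia's issue; Ione's $176,000 share passes to Ione's issue.
Nadia's share ($176,000) is divided into 2 shares of $88,000: Liora and Fenna each take $88,000.
Ione's share ($176,000) is divided into 4 shares of $44,000: Wyatt, Faisal, Maeve, and Miko each take $44,000.

Adaeze: $176,000; Liora: $88,000; Fenna: $88,000; Wyatt: $44,000; Faisal: $44,000; Maeve: $44,000; Miko: $44,000; Bertrand: $176,000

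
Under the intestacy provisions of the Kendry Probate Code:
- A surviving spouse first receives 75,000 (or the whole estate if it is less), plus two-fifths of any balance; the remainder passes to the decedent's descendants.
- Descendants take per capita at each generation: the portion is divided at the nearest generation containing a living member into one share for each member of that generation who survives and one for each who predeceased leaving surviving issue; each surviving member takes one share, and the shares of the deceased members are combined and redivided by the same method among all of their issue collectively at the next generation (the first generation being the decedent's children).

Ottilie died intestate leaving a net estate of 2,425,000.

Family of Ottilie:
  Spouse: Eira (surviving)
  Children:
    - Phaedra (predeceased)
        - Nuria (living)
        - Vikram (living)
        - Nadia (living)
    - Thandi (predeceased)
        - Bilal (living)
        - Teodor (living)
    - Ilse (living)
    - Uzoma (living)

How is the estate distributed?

Eira first takes 75,000, leaving a balance of 2,350,000. Eira then takes two-fifths of the balance (940,000), for a total of 1,015,000. The remaining 1,410,000 passes to the descendants.
The descendants' portion (1,410,000) is divided at the children's generation into 4 shares of 352,500. Ilse and Uzoma each take 352,500. The 2 shares of the deceased (Phaedra and Thandi) are combined into a pool of 705,000.
That pool (705,000) is divided at the grandchildren's generation equally among Nuria, Vikram, Nadia, Bilal, and Teodor: 141,000 each.

Eira: 1,015,000; Nuria: 141,000; Vikram: 141,000; Nadia: 141,000; Bilal: 141,000; Teodor: 141,000; Ilse: 352,500; Uzoma: 352,500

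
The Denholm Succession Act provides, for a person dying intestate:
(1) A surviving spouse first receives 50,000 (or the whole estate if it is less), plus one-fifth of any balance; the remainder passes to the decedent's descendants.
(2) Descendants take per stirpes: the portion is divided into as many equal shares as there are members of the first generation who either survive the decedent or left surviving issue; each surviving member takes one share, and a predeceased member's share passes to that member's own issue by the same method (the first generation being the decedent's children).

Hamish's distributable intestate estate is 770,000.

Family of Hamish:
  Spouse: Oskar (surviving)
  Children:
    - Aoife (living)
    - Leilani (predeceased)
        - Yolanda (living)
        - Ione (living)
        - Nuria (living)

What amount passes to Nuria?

Nuria receives 96,000.

Oskar first takes 50,000, leaving a balance of 720,000. Oskar then takes one-fifth of the balance (144,000), for a total of 194,000. The remaining 576,000 passes to the descendants.
The descendants' portion (576,000) is divided into 2 shares of 288,000: Aoife takes 288,000; Leilani's 288,000 share passes to Leilani's issue.
Leilani's share (288,000) is divided into 3 shares of 96,000: Yolanda, Ione, and Nuria each take 96,000.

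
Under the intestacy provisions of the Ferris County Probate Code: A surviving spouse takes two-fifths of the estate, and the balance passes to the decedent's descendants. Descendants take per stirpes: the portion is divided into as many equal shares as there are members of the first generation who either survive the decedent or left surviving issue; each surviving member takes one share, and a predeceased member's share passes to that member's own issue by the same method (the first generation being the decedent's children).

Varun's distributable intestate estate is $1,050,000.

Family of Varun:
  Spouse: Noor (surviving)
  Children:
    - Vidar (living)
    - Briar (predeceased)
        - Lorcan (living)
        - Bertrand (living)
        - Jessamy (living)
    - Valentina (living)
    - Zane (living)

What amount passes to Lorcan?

Lorcan receives $52,500.

Noor takes two-fifths of $1,050,000 = $420,000. The remaining $630,000 passes to the descendants.
The descendants' portion ($630,000) is divided into 4 shares of $157,500: Vidar, Valentina, and Zane each take $157,500; Briar's $157,500 share passes to Briar's issue.
Briar's share ($157,500) is divided into 3 shares of $52,500: Lorcan, Bertrand, and Jessamy each take $52,500.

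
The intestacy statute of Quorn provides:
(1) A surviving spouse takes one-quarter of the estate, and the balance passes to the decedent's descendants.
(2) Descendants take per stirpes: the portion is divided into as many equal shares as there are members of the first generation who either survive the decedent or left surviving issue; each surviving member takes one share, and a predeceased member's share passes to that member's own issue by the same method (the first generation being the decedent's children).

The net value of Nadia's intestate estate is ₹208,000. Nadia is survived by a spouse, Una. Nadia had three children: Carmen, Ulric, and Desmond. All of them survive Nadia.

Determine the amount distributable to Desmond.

Desmond receives ₹52,000.

Una takes one-quarter of ₹208,000 = ₹52,000. The remaining ₹156,000 passes to the descendants.
The descendants' portion (₹156,000) is divided into 3 shares of ₹52,000: Carmen, Ulric, and Desmond each take ₹52,000.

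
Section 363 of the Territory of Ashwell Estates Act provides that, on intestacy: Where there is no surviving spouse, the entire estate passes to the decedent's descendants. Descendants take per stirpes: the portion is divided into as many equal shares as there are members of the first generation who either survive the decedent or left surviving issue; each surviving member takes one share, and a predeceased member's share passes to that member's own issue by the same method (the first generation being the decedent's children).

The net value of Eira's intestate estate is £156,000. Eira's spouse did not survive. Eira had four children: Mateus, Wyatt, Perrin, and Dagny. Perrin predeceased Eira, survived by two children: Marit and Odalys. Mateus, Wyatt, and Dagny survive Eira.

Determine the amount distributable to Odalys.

The entire £156,000 passes to the descendants.
That amount (£156,000) is divided into 4 shares of £39,000: Mateus, Wyatt, and Dagny each take £39,000; Perrin's £39,000 share passes to Perrin's issue.
Perrin's share (£39,000) is divided into 2 shares of £19,500: Marit and Odalys each take £19,500.

Odalys receives £19,500.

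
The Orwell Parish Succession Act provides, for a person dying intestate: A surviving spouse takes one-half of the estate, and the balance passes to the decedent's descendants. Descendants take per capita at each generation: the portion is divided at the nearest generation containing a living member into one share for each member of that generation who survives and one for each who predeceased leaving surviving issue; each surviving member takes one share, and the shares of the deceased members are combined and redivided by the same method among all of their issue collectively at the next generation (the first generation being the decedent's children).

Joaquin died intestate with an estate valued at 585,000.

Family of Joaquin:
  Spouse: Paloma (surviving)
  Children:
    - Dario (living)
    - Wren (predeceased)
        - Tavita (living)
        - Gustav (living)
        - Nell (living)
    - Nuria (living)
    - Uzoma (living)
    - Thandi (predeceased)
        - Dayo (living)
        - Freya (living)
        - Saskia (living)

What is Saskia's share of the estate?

Saskia receives 19,500.

Paloma takes one-half of 585,000 = 292,500. The remaining 292,500 passes to the descendants.
The descendants' portion (292,500) is divided at the children's generation into 5 shares of 58,500. Dario, Nuria, and Uzoma each take 58,500. The 2 shares of the deceased (Wren and Thandi) are combined into a pool of 117,000.
That pool (117,000) is divided at the grandchildren's generation equally among Tavita, Gustav, Nell, Dayo, Freya, and Saskia: 19,500 each.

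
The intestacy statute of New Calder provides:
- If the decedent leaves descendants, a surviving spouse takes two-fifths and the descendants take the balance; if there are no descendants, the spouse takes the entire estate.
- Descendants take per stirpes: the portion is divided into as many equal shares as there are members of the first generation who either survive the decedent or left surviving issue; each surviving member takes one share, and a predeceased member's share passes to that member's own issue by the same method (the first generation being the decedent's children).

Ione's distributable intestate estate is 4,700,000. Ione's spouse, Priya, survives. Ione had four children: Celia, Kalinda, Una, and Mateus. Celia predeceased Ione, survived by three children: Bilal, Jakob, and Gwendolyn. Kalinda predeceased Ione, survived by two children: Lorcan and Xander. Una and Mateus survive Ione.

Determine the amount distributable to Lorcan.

Priya takes two-fifths of 4,700,000 = 1,880,000. The remaining 2,820,000 passes to the descendants.
The descendants' portion (2,820,000) is divided into 4 shares of 705,000: Una and Mateus each take 705,000; Celia's 705,000 share passes to Celia's issue; Kalinda's 705,000 share passes to Kalinda's issue.
Celia's share (705,000) is divided into 3 shares of 235,000: Bilal, Jakob, and Gwendolyn each take 235,000.
Kalinda's share (705,000) is divided into 2 shares of 352,500: Lorcan and Xander each take 352,500.

Lorcan receives 352,500.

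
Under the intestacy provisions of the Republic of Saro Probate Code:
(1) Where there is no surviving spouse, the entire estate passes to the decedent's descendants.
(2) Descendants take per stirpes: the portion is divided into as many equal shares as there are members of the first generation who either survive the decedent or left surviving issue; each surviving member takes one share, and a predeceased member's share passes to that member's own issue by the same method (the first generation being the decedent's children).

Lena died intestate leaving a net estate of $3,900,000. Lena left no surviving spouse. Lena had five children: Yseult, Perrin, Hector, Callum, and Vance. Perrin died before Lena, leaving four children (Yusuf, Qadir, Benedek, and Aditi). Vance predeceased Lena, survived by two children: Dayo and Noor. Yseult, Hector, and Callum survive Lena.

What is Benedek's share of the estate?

Benedek receives $195,000.

The entire $3,900,000 passes to the descendants.
That amount ($3,900,000) is divided into 5 shares of $780,000: Yseult, Hector, and Callum each take $780,000; Perrin's $780,000 share passes to Perrin's issue; Vance's $780,000 share passes to Vance's issue.
Perrin's share ($780,000) is divided into 4 shares of $195,000: Yusuf, Qadir, Benedek, and Aditi each take $195,000.
Vance's share ($780,000) is divided into 2 shares of $390,000: Dayo and Noor each take $390,000.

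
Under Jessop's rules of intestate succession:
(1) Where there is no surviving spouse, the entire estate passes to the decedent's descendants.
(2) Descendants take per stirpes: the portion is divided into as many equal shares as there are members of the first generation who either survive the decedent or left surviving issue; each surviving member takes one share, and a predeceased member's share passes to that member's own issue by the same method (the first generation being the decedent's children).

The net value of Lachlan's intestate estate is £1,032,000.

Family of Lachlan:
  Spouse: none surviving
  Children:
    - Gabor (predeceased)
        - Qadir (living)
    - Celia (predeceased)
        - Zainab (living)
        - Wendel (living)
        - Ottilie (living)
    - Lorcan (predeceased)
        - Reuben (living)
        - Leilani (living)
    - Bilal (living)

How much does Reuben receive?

The entire £1,032,000 passes to the descendants.
That amount (£1,032,000) is divided into 4 shares of £258,000: Bilal takes £258,000; Gabor's £258,000 share passes to Gabor's issue; Celia's £258,000 share passes to Celia's issue; Lorcan's £258,000 share passes to Lorcan's issue.
Gabor's share (£258,000) passes entirely to Qadir.
Celia's share (£258,000) is divided into 3 shares of £86,000: Zainab, Wendel, and Ottilie each take £86,000.
Lorcan's share (£258,000) is divided into 2 shares of £129,000: Reuben and Leilani each take £129,000.

Reuben receives £129,000.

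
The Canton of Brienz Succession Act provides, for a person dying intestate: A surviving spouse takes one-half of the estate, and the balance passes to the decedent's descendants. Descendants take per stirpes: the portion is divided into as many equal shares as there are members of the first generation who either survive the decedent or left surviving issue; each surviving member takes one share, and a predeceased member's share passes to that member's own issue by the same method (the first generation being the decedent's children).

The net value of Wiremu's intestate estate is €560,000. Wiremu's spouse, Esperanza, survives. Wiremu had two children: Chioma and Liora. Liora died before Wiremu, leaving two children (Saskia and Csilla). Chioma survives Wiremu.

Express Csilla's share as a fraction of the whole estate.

Esperanza takes one-half of €560,000 = €280,000. The remaining €280,000 passes to the descendants.
The descendants' portion (€280,000) is divided into 2 shares of €140,000: Chioma takes €140,000; Liora's €140,000 share passes to Liora's issue.
Liora's share (€140,000) is divided into 2 shares of €70,000: Saskia and Csilla each take €70,000.

Csilla receives 1/8 of the estate.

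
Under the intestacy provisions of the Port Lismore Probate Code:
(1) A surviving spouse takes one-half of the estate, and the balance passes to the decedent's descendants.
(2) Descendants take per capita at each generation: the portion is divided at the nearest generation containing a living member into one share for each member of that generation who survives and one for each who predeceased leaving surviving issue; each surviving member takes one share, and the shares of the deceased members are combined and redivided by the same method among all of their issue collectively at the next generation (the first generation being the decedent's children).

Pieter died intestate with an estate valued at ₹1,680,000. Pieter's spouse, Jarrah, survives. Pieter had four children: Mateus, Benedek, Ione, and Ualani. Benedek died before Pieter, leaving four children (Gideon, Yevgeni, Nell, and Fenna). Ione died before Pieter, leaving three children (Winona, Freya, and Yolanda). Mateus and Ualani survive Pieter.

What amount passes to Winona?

Jarrah takes one-half of ₹1,680,000 = ₹840,000. The remaining ₹840,000 passes to the descendants.
The descendants' portion (₹840,000) is divided at the children's generation into 4 shares of ₹210,000. Mateus and Ualani each take ₹210,000. The 2 shares of the deceased (Benedek and Ione) are combined into a pool of ₹420,000.
That pool (₹420,000) is divided at the grandchildren's generation equally among Gideon, Yevgeni, Nell, Fenna, Winona, Freya, and Yolanda: ₹60,000 each.

Winona receives ₹60,000.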